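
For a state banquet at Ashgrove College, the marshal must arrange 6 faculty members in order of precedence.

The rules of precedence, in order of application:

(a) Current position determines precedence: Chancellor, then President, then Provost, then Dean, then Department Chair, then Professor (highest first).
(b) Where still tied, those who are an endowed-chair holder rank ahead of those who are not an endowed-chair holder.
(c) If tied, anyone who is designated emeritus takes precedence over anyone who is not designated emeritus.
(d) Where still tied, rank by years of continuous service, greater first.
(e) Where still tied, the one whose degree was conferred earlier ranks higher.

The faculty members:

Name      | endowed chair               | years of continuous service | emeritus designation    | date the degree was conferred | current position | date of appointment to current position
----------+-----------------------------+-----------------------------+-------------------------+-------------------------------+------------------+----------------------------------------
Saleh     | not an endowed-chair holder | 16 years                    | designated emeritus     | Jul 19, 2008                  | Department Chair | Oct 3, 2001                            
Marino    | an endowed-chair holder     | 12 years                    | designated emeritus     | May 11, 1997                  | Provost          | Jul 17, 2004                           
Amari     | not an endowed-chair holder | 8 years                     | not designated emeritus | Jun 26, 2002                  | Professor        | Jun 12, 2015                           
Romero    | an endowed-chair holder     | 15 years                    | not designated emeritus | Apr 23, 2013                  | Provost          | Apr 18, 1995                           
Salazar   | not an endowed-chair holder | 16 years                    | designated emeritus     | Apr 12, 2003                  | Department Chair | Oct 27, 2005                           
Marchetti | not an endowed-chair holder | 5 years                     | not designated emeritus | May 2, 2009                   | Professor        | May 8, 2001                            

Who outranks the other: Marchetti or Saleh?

By current position: Marino and Romero (Provost); then Salazar and Saleh (Department Chair); then Amari and Marchetti (Professor).
Marino and Romero are each an endowed-chair holder, so the next rule applies.
Among Marino and Romero, designated emeritus before not designated emeritus: Marino (designated emeritus) before Romero (not designated emeritus).
Salazar and Saleh are each not an endowed-chair holder, so the next rule applies.
Salazar and Saleh are each designated emeritus, so the next rule applies.
Salazar and Saleh both have years of continuous service 16 years, so the next rule applies.
Among Salazar and Saleh, by date the degree was conferred (earlier first): Salazar (Apr 12, 2003) before Saleh (Jul 19, 2008).
Amari and Marchetti are each not an endowed-chair holder, so the next rule applies.
Amari and Marchetti are each not designated emeritus, so the next rule applies.
Among Amari and Marchetti, by years of continuous service (higher first): Amari (8 years) before Marchetti (5 years).
So Saleh takes precedence.

Saleh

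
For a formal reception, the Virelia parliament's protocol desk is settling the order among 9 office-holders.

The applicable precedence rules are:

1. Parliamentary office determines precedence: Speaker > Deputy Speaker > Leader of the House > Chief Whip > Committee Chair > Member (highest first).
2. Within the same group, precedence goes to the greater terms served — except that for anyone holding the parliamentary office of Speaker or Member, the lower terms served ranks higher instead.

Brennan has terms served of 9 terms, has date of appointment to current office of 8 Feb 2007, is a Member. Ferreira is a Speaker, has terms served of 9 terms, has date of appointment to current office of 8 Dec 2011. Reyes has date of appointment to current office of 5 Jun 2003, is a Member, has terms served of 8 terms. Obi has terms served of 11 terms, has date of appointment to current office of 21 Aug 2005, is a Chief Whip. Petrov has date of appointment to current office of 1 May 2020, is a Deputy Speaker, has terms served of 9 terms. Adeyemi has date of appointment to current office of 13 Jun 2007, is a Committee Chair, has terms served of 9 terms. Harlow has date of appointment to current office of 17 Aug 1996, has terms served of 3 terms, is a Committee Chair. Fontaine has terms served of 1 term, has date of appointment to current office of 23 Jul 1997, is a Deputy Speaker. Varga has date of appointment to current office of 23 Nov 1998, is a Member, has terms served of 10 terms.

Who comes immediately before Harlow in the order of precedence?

Adeyemi

By parliamentary office: Ferreira (Speaker); then Petrov and Fontaine (Deputy Speaker); then Obi (Chief Whip); then Adeyemi and Harlow (Committee Chair); then Reyes, Brennan and Varga (Member).
Among Petrov and Fontaine, by terms served (higher first): Petrov (9 terms) before Fontaine (1 term).
Among Adeyemi and Harlow, by terms served (higher first): Adeyemi (9 terms) before Harlow (3 terms).
Among Reyes, Brennan and Varga, by terms served (lower first) (reversed rule for this group): Reyes (8 terms) before Brennan (9 terms) before Varga (10 terms).
Order: Ferreira, Petrov, Fontaine, Obi, Adeyemi, Harlow, Reyes, Brennan, Varga.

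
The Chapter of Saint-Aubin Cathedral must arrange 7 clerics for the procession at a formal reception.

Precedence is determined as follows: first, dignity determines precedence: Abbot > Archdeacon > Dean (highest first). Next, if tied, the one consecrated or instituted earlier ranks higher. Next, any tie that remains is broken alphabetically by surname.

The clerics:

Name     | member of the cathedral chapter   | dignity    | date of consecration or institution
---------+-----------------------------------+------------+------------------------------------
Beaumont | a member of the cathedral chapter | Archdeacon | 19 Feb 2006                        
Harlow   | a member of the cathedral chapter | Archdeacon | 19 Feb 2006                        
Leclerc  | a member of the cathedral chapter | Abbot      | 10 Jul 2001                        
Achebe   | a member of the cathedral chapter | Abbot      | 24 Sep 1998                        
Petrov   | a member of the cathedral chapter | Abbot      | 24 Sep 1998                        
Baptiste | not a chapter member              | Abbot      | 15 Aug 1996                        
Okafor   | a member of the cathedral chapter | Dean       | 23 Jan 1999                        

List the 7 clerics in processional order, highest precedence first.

Baptiste, Achebe, Petrov, Leclerc, Beaumont, Harlow, Okafor

By dignity: Baptiste, Achebe, Petrov and Leclerc (Abbot); then Beaumont and Harlow (Archdeacon); then Okafor (Dean).
Among Baptiste, Achebe, Petrov and Leclerc, by date of consecration or institution (earlier first): Baptiste (15 Aug 1996) before Achebe and Petrov (24 Sep 1998) before Leclerc (10 Jul 2001).
Among Achebe and Petrov, alphabetically by surname: Achebe before Petrov.
Beaumont and Harlow both have date of consecration or institution 19 Feb 2006, so the next rule applies.
Among Beaumont and Harlow, alphabetically by surname: Beaumont before Harlow.
Full order: Baptiste, Achebe, Petrov, Leclerc, Beaumont, Harlow, Okafor.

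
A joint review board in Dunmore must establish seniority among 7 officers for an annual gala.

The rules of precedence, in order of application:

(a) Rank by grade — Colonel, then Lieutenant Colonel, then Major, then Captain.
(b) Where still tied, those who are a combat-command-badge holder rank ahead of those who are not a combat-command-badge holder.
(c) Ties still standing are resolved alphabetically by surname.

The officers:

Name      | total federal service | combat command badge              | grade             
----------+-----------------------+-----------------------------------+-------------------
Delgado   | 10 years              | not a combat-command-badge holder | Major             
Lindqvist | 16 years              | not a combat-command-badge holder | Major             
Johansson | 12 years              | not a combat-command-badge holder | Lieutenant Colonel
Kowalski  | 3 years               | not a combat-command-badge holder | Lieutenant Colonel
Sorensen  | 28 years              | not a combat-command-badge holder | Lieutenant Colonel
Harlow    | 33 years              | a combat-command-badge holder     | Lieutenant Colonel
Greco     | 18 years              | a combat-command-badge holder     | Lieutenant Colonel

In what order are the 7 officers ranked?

By grade: Greco, Harlow, Johansson, Kowalski and Sorensen (Lieutenant Colonel); then Delgado and Lindqvist (Major).
Among Greco, Harlow, Johansson, Kowalski and Sorensen, a combat-command-badge holder before not a combat-command-badge holder: Greco and Harlow (a combat-command-badge holder) before Johansson, Kowalski and Sorensen (not a combat-command-badge holder).
Among Greco and Harlow, alphabetically by surname: Greco before Harlow.
Among Johansson, Kowalski and Sorensen, alphabetically by surname: Johansson before Kowalski before Sorensen.
Delgado and Lindqvist are each not a combat-command-badge holder, so the next rule applies.
Among Delgado and Lindqvist, alphabetically by surname: Delgado before Lindqvist.
Full order: Greco, Harlow, Johansson, Kowalski, Sorensen, Delgado, Lindqvist.

Greco, Harlow, Johansson, Kowalski, Sorensen, Delgado, Lindqvist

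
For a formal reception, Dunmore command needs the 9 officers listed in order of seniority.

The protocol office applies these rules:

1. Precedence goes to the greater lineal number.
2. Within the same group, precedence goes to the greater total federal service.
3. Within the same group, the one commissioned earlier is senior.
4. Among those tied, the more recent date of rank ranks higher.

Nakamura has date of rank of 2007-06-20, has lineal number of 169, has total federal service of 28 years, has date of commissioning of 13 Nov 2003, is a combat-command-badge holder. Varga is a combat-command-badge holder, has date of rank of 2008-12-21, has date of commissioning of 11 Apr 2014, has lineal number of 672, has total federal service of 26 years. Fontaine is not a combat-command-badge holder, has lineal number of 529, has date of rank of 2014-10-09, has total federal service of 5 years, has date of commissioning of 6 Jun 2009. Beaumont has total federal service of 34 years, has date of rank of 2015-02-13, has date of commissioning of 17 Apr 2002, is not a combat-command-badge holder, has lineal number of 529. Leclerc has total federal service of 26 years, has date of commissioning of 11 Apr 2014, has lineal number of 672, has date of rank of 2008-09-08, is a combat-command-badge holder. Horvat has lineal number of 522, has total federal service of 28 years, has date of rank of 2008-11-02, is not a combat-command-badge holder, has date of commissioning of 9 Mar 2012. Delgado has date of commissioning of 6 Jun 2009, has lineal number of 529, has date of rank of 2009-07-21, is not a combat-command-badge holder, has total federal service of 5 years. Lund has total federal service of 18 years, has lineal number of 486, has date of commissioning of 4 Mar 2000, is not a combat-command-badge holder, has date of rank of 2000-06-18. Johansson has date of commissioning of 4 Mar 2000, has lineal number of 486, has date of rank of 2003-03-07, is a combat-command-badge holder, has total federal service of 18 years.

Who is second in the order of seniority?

Leclerc

By lineal number (higher first): Varga and Leclerc (both 672); then Beaumont, Fontaine and Delgado (each 529); then Horvat (522); then Johansson and Lund (both 486); then Nakamura (169).
Varga and Leclerc both have total federal service 26 years, so the next rule applies.
Varga and Leclerc both have date of commissioning 11 Apr 2014, so the next rule applies.
Among Varga and Leclerc, by date of rank (later first): Varga (2008-12-21) before Leclerc (2008-09-08).
Among Beaumont, Fontaine and Delgado, by total federal service (higher first): Beaumont (34 years) before Fontaine and Delgado (5 years).
Fontaine and Delgado both have date of commissioning 6 Jun 2009, so the next rule applies.
Among Fontaine and Delgado, by date of rank (later first): Fontaine (2014-10-09) before Delgado (2009-07-21).
Johansson and Lund both have total federal service 18 years, so the next rule applies.
Johansson and Lund both have date of commissioning 4 Mar 2000, so the next rule applies.
Among Johansson and Lund, by date of rank (later first): Johansson (2003-03-07) before Lund (2000-06-18).
Order: Varga, Leclerc, Beaumont, Fontaine, Delgado, Horvat, Johansson, Lund, Nakamura.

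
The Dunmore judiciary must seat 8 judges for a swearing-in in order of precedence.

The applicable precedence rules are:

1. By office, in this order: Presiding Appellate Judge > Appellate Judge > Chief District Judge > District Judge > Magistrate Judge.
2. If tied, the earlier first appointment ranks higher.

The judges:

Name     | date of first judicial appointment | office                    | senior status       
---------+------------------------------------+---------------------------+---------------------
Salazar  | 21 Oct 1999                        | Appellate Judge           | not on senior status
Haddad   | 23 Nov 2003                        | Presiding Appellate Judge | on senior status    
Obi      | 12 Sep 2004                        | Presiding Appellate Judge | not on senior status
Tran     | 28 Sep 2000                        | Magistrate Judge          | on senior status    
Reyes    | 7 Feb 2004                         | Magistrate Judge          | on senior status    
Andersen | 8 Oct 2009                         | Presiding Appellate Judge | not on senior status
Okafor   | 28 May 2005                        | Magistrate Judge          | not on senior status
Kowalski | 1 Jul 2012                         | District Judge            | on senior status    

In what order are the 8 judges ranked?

Haddad, Obi, Andersen, Salazar, Kowalski, Tran, Reyes, Okafor

By office: Haddad, Obi and Andersen (Presiding Appellate Judge); then Salazar (Appellate Judge); then Kowalski (District Judge); then Tran, Reyes and Okafor (Magistrate Judge).
Among Haddad, Obi and Andersen, by date of first judicial appointment (earlier first): Haddad (23 Nov 2003) before Obi (12 Sep 2004) before Andersen (8 Oct 2009).
Among Tran, Reyes and Okafor, by date of first judicial appointment (earlier first): Tran (28 Sep 2000) before Reyes (7 Feb 2004) before Okafor (28 May 2005).
Full order: Haddad, Obi, Andersen, Salazar, Kowalski, Tran, Reyes, Okafor.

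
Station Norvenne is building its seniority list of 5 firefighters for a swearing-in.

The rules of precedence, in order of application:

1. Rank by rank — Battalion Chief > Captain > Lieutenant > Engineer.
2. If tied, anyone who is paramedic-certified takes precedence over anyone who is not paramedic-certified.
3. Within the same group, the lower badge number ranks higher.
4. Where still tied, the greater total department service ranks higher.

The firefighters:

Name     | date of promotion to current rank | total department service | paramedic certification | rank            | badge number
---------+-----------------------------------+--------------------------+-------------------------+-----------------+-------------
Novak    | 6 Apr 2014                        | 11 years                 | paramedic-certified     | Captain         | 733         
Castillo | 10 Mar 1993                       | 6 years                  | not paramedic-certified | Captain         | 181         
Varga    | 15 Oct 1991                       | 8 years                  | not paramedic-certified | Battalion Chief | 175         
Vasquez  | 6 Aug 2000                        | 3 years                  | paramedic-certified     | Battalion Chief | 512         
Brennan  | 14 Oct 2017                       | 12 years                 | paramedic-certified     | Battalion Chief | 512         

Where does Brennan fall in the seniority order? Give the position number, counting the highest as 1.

By rank: Brennan, Vasquez and Varga (Battalion Chief); then Novak and Castillo (Captain).
Among Brennan, Vasquez and Varga, paramedic-certified before not paramedic-certified: Brennan and Vasquez (paramedic-certified) before Varga (not paramedic-certified).
Brennan and Vasquez both have badge number 512, so the next rule applies.
Among Brennan and Vasquez, by total department service (higher first): Brennan (12 years) before Vasquez (3 years).
Among Novak and Castillo, paramedic-certified before not paramedic-certified: Novak (paramedic-certified) before Castillo (not paramedic-certified).
Order: Brennan, Vasquez, Varga, Novak, Castillo. So position 1.

1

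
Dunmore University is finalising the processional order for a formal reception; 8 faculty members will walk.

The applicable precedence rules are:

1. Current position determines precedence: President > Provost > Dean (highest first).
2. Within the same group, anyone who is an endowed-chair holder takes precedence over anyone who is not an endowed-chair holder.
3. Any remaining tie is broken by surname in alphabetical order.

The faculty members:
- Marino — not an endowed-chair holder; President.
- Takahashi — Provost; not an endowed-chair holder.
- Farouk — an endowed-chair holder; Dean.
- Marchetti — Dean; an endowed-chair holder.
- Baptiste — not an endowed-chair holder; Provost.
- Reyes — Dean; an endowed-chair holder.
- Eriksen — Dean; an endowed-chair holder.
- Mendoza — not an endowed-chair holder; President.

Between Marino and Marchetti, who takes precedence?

By current position: Marino and Mendoza (President); then Baptiste and Takahashi (Provost); then Eriksen, Farouk, Marchetti and Reyes (Dean).
Marino and Mendoza are each not an endowed-chair holder, so the next rule applies.
Among Marino and Mendoza, alphabetically by surname: Marino before Mendoza.
Baptiste and Takahashi are each not an endowed-chair holder, so the next rule applies.
Among Baptiste and Takahashi, alphabetically by surname: Baptiste before Takahashi.
Eriksen, Farouk, Marchetti and Reyes are each an endowed-chair holder, so the next rule applies.
Among Eriksen, Farouk, Marchetti and Reyes, alphabetically by surname: Eriksen before Farouk before Marchetti before Reyes.
So Marino takes precedence.

Marino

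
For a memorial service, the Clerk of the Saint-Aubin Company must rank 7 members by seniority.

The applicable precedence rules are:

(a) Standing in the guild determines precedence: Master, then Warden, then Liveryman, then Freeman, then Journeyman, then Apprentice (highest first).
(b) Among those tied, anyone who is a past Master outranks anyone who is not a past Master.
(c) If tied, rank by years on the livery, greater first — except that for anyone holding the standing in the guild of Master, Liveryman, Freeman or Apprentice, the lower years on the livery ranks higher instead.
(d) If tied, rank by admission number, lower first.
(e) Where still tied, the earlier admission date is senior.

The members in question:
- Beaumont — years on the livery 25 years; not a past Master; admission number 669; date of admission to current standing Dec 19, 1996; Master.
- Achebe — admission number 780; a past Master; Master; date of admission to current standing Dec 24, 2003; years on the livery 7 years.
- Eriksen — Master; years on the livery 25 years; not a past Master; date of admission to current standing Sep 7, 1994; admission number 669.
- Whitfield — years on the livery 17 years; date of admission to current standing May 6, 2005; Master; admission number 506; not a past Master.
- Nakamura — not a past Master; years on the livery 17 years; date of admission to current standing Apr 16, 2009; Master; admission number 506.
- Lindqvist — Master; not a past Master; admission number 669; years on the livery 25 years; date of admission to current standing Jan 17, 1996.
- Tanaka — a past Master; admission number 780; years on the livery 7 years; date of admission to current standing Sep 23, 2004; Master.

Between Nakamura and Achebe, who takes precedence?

Achebe

By standing in the guild: Achebe, Tanaka, Whitfield, Nakamura, Eriksen, Lindqvist and Beaumont (Master).
Among Achebe, Tanaka, Whitfield, Nakamura, Eriksen, Lindqvist and Beaumont, a past Master before not a past Master: Achebe and Tanaka (a past Master) before Whitfield, Nakamura, Eriksen, Lindqvist and Beaumont (not a past Master).
Achebe and Tanaka both have years on the livery 7 years, so the next rule applies.
Achebe and Tanaka both have admission number 780, so the next rule applies.
Among Achebe and Tanaka, by date of admission to current standing (earlier first): Achebe (Dec 24, 2003) before Tanaka (Sep 23, 2004).
Among Whitfield, Nakamura, Eriksen, Lindqvist and Beaumont, by years on the livery (lower first) (reversed rule for this group): Whitfield and Nakamura (17 years) before Eriksen, Lindqvist and Beaumont (25 years).
Whitfield and Nakamura both have admission number 506, so the next rule applies.
Among Whitfield and Nakamura, by date of admission to current standing (earlier first): Whitfield (May 6, 2005) before Nakamura (Apr 16, 2009).
Eriksen, Lindqvist and Beaumont all have admission number 669, so the next rule applies.
Among Eriksen, Lindqvist and Beaumont, by date of admission to current standing (earlier first): Eriksen (Sep 7, 1994) before Lindqvist (Jan 17, 1996) before Beaumont (Dec 19, 1996).
So Achebe takes precedence.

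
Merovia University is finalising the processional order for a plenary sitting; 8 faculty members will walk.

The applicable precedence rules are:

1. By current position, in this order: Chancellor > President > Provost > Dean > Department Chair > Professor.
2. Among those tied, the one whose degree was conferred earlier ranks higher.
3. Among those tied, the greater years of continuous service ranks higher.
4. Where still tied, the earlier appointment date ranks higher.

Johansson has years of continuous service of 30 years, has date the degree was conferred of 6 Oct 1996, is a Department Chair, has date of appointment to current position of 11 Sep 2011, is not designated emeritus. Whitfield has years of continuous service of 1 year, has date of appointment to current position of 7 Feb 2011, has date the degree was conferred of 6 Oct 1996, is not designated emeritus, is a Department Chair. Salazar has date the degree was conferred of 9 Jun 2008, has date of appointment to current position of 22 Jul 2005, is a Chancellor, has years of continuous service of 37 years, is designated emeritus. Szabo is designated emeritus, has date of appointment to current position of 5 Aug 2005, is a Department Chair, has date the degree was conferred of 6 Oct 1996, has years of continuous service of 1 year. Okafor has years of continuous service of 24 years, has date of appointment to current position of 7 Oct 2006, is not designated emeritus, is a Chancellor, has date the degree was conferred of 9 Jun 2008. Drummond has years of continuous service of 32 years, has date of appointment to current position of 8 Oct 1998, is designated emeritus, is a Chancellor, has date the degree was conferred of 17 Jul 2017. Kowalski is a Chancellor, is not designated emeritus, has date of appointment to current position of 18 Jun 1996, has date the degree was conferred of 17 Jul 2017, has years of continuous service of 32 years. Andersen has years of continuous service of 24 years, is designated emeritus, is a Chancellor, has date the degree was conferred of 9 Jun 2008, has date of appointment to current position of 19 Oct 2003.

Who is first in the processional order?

Salazar

By current position: Salazar, Andersen, Okafor, Kowalski and Drummond (Chancellor); then Johansson, Szabo and Whitfield (Department Chair).
Among Salazar, Andersen, Okafor, Kowalski and Drummond, by date the degree was conferred (earlier first): Salazar, Andersen and Okafor (9 Jun 2008) before Kowalski and Drummond (17 Jul 2017).
Among Salazar, Andersen and Okafor, by years of continuous service (higher first): Salazar (37 years) before Andersen and Okafor (24 years).
Among Andersen and Okafor, by date of appointment to current position (earlier first): Andersen (19 Oct 2003) before Okafor (7 Oct 2006).
Kowalski and Drummond both have years of continuous service 32 years, so the next rule applies.
Among Kowalski and Drummond, by date of appointment to current position (earlier first): Kowalski (18 Jun 1996) before Drummond (8 Oct 1998).
Johansson, Szabo and Whitfield all have date the degree was conferred 6 Oct 1996, so the next rule applies.
Among Johansson, Szabo and Whitfield, by years of continuous service (higher first): Johansson (30 years) before Szabo and Whitfield (1 year).
Among Szabo and Whitfield, by date of appointment to current position (earlier first): Szabo (5 Aug 2005) before Whitfield (7 Feb 2011).
Order: Salazar, Andersen, Okafor, Kowalski, Drummond, Johansson, Szabo, Whitfield.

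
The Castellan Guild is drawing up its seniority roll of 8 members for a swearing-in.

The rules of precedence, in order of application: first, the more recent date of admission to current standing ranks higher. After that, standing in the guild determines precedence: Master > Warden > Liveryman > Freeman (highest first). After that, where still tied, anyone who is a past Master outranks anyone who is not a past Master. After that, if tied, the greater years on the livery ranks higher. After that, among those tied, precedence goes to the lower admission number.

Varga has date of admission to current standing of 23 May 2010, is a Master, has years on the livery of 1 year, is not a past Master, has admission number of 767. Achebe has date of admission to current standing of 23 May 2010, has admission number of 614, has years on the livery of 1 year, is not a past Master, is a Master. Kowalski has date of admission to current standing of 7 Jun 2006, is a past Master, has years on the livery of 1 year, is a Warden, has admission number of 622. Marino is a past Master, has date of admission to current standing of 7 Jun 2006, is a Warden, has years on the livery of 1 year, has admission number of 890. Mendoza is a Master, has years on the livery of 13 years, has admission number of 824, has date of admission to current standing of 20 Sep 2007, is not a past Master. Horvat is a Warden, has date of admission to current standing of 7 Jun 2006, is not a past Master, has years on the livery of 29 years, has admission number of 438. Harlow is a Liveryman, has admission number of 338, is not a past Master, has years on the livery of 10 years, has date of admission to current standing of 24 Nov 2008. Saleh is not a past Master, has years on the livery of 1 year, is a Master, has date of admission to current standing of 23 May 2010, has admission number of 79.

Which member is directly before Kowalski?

By date of admission to current standing (later first): Saleh, Achebe and Varga (each 23 May 2010); then Harlow (24 Nov 2008); then Mendoza (20 Sep 2007); then Kowalski, Marino and Horvat (each 7 Jun 2006).
Saleh, Achebe and Varga are each Master, so the next rule applies.
Saleh, Achebe and Varga are each not a past Master, so the next rule applies.
Saleh, Achebe and Varga all have years on the livery 1 year, so the next rule applies.
Among Saleh, Achebe and Varga, by admission number (lower first): Saleh (79) before Achebe (614) before Varga (767).
Kowalski, Marino and Horvat are each Warden, so the next rule applies.
Among Kowalski, Marino and Horvat, a past Master before not a past Master: Kowalski and Marino (a past Master) before Horvat (not a past Master).
Kowalski and Marino both have years on the livery 1 year, so the next rule applies.
Among Kowalski and Marino, by admission number (lower first): Kowalski (622) before Marino (890).
Order: Saleh, Achebe, Varga, Harlow, Mendoza, Kowalski, Marino, Horvat.

Mendoza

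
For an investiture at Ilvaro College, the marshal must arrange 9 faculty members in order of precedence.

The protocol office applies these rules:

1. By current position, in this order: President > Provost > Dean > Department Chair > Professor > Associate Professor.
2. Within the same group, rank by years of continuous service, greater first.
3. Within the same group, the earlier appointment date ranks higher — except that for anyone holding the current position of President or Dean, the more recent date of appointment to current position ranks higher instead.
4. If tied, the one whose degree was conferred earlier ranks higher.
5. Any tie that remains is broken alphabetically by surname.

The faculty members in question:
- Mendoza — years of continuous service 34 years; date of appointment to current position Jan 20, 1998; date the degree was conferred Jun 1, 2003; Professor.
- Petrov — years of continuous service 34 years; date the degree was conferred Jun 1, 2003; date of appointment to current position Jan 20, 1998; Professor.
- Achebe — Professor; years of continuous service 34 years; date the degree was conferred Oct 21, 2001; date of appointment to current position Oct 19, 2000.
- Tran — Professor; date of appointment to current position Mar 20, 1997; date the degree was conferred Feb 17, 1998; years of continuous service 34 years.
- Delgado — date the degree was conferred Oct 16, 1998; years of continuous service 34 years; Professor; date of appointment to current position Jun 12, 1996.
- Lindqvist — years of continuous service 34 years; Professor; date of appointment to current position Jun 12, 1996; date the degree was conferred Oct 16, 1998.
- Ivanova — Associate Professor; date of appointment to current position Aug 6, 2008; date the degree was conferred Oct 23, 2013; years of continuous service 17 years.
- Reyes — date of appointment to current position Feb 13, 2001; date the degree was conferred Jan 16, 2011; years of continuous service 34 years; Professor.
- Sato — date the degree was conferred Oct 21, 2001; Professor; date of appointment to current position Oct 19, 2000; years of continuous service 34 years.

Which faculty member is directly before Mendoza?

By current position: Delgado, Lindqvist, Tran, Mendoza, Petrov, Achebe, Sato and Reyes (Professor); then Ivanova (Associate Professor).
Delgado, Lindqvist, Tran, Mendoza, Petrov, Achebe, Sato and Reyes all have years of continuous service 34 years, so the next rule applies.
Among Delgado, Lindqvist, Tran, Mendoza, Petrov, Achebe, Sato and Reyes, by date of appointment to current position (earlier first): Delgado and Lindqvist (Jun 12, 1996) before Tran (Mar 20, 1997) before Mendoza and Petrov (Jan 20, 1998) before Achebe and Sato (Oct 19, 2000) before Reyes (Feb 13, 2001).
Delgado and Lindqvist both have date the degree was conferred Oct 16, 1998, so the next rule applies.
Among Delgado and Lindqvist, alphabetically by surname: Delgado before Lindqvist.
Mendoza and Petrov both have date the degree was conferred Jun 1, 2003, so the next rule applies.
Among Mendoza and Petrov, alphabetically by surname: Mendoza before Petrov.
Achebe and Sato both have date the degree was conferred Oct 21, 2001, so the next rule applies.
Among Achebe and Sato, alphabetically by surname: Achebe before Sato.
Order: Delgado, Lindqvist, Tran, Mendoza, Petrov, Achebe, Sato, Reyes, Ivanova.

Tran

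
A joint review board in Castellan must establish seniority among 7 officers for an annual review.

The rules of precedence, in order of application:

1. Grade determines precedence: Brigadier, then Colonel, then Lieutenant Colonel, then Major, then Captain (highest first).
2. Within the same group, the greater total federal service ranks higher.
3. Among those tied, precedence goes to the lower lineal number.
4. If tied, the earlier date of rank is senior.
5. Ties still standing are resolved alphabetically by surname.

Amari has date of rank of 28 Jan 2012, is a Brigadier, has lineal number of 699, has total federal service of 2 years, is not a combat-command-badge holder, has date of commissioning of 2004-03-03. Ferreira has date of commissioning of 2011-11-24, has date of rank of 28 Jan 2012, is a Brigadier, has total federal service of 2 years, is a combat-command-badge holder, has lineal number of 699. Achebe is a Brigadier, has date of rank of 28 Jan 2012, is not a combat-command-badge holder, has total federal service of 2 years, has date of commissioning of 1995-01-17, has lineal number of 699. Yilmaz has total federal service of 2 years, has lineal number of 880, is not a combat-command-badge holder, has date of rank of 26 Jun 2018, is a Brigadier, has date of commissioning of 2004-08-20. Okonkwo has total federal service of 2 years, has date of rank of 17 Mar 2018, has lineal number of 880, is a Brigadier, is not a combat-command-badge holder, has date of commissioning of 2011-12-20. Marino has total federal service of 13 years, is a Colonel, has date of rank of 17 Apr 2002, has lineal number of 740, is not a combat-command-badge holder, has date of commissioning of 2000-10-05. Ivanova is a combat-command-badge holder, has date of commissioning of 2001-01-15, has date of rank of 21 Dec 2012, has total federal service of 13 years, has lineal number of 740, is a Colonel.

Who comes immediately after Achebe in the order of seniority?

Amari

By grade: Achebe, Amari, Ferreira, Okonkwo and Yilmaz (Brigadier); then Marino and Ivanova (Colonel).
Achebe, Amari, Ferreira, Okonkwo and Yilmaz all have total federal service 2 years, so the next rule applies.
Among Achebe, Amari, Ferreira, Okonkwo and Yilmaz, by lineal number (lower first): Achebe, Amari and Ferreira (699) before Okonkwo and Yilmaz (880).
Achebe, Amari and Ferreira all have date of rank 28 Jan 2012, so the next rule applies.
Among Achebe, Amari and Ferreira, alphabetically by surname: Achebe before Amari before Ferreira.
Among Okonkwo and Yilmaz, by date of rank (earlier first): Okonkwo (17 Mar 2018) before Yilmaz (26 Jun 2018).
Marino and Ivanova both have total federal service 13 years, so the next rule applies.
Marino and Ivanova both have lineal number 740, so the next rule applies.
Among Marino and Ivanova, by date of rank (earlier first): Marino (17 Apr 2002) before Ivanova (21 Dec 2012).
Order: Achebe, Amari, Ferreira, Okonkwo, Yilmaz, Marino, Ivanova.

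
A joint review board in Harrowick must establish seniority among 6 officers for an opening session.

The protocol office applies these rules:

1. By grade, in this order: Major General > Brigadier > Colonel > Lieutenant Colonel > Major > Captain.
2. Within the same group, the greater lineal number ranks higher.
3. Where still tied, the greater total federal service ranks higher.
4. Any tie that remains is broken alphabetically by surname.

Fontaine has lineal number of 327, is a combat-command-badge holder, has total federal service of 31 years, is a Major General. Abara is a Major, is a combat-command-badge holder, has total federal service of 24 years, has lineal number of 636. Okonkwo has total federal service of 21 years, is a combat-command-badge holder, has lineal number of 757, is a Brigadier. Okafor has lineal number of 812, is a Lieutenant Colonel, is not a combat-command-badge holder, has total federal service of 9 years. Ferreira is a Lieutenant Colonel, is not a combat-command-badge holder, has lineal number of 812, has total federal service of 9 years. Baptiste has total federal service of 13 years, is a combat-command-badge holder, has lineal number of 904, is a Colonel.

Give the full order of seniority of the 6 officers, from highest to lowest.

Fontaine, Okonkwo, Baptiste, Ferreira, Okafor, Abara

By grade: Fontaine (Major General); then Okonkwo (Brigadier); then Baptiste (Colonel); then Ferreira and Okafor (Lieutenant Colonel); then Abara (Major).
Ferreira and Okafor both have lineal number 812, so the next rule applies.
Ferreira and Okafor both have total federal service 9 years, so the next rule applies.
Among Ferreira and Okafor, alphabetically by surname: Ferreira before Okafor.
Full order: Fontaine, Okonkwo, Baptiste, Ferreira, Okafor, Abara.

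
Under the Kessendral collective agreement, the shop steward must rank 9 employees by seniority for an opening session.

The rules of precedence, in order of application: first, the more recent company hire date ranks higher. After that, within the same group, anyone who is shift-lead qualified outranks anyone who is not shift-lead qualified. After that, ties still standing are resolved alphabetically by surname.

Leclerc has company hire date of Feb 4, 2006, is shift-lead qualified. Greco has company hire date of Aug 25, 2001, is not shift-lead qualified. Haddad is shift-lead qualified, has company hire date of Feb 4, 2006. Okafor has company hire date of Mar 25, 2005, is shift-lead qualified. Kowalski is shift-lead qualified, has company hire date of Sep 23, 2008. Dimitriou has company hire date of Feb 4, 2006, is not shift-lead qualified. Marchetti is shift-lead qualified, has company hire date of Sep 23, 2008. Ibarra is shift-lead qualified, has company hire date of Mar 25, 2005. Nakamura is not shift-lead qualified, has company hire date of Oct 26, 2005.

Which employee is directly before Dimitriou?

By company hire date (later first): Kowalski and Marchetti (both Sep 23, 2008); then Haddad, Leclerc and Dimitriou (each Feb 4, 2006); then Nakamura (Oct 26, 2005); then Ibarra and Okafor (both Mar 25, 2005); then Greco (Aug 25, 2001).
Kowalski and Marchetti are each shift-lead qualified, so the next rule applies.
Among Kowalski and Marchetti, alphabetically by surname: Kowalski before Marchetti.
Among Haddad, Leclerc and Dimitriou, shift-lead qualified before not shift-lead qualified: Haddad and Leclerc (shift-lead qualified) before Dimitriou (not shift-lead qualified).
Among Haddad and Leclerc, alphabetically by surname: Haddad before Leclerc.
Ibarra and Okafor are each shift-lead qualified, so the next rule applies.
Among Ibarra and Okafor, alphabetically by surname: Ibarra before Okafor.
Order: Kowalski, Marchetti, Haddad, Leclerc, Dimitriou, Nakamura, Ibarra, Okafor, Greco.

Leclerc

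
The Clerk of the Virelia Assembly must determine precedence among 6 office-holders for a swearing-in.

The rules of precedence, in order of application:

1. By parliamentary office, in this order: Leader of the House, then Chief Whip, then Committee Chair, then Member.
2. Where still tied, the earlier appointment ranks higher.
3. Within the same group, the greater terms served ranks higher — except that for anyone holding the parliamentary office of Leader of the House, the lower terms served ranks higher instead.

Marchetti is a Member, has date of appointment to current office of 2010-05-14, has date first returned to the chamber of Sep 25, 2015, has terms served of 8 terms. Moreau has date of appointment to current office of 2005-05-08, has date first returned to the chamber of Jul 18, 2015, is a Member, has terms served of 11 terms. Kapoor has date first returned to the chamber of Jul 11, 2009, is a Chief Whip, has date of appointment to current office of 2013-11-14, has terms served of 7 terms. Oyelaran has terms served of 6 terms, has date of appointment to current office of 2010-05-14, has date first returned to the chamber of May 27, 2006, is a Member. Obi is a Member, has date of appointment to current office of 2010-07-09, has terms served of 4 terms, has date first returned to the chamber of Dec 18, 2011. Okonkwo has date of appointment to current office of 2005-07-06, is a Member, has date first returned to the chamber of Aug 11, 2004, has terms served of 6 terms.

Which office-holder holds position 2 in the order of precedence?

Moreau

By parliamentary office: Kapoor (Chief Whip); then Moreau, Okonkwo, Marchetti, Oyelaran and Obi (Member).
Among Moreau, Okonkwo, Marchetti, Oyelaran and Obi, by date of appointment to current office (earlier first): Moreau (2005-05-08) before Okonkwo (2005-07-06) before Marchetti and Oyelaran (2010-05-14) before Obi (2010-07-09).
Among Marchetti and Oyelaran, by terms served (higher first): Marchetti (8 terms) before Oyelaran (6 terms).
Order: Kapoor, Moreau, Okonkwo, Marchetti, Oyelaran, Obi.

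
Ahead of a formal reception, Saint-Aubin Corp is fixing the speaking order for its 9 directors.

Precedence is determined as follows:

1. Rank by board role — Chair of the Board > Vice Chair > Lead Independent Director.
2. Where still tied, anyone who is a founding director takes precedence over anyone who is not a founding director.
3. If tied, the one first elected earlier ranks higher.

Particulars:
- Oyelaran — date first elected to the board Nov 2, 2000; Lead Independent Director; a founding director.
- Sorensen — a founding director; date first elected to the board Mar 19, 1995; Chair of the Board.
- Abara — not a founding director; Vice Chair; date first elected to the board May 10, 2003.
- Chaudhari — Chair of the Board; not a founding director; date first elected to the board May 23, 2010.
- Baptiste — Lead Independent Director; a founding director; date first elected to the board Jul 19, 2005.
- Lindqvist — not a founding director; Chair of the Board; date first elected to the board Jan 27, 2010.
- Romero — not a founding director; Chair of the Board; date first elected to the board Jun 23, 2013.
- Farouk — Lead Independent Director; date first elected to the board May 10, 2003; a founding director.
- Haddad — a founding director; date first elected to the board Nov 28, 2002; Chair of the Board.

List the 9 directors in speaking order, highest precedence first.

Sorensen, Haddad, Lindqvist, Chaudhari, Romero, Abara, Oyelaran, Farouk, Baptiste

By board role: Sorensen, Haddad, Lindqvist, Chaudhari and Romero (Chair of the Board); then Abara (Vice Chair); then Oyelaran, Farouk and Baptiste (Lead Independent Director).
Among Sorensen, Haddad, Lindqvist, Chaudhari and Romero, a founding director before not a founding director: Sorensen and Haddad (a founding director) before Lindqvist, Chaudhari and Romero (not a founding director).
Among Sorensen and Haddad, by date first elected to the board (earlier first): Sorensen (Mar 19, 1995) before Haddad (Nov 28, 2002).
Among Lindqvist, Chaudhari and Romero, by date first elected to the board (earlier first): Lindqvist (Jan 27, 2010) before Chaudhari (May 23, 2010) before Romero (Jun 23, 2013).
Oyelaran, Farouk and Baptiste are each a founding director, so the next rule applies.
Among Oyelaran, Farouk and Baptiste, by date first elected to the board (earlier first): Oyelaran (Nov 2, 2000) before Farouk (May 10, 2003) before Baptiste (Jul 19, 2005).
Full order: Sorensen, Haddad, Lindqvist, Chaudhari, Romero, Abara, Oyelaran, Farouk, Baptiste.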